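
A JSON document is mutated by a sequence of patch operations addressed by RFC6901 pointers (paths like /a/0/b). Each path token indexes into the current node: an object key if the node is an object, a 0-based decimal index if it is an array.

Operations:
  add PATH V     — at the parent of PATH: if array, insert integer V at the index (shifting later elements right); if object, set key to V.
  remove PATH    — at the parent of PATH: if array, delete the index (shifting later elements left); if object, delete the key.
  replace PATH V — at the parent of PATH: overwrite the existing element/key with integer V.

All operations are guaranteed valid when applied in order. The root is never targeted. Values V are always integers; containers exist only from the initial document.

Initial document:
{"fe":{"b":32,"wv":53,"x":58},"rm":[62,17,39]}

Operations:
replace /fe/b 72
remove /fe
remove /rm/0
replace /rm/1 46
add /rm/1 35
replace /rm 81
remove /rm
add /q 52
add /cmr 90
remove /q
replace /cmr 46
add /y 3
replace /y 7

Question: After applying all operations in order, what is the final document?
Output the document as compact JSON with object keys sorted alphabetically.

Answer: {"cmr":46,"y":7}

Derivation:
After op 1 (replace /fe/b 72): {"fe":{"b":72,"wv":53,"x":58},"rm":[62,17,39]}
After op 2 (remove /fe): {"rm":[62,17,39]}
After op 3 (remove /rm/0): {"rm":[17,39]}
After op 4 (replace /rm/1 46): {"rm":[17,46]}
After op 5 (add /rm/1 35): {"rm":[17,35,46]}
After op 6 (replace /rm 81): {"rm":81}
After op 7 (remove /rm): {}
After op 8 (add /q 52): {"q":52}
After op 9 (add /cmr 90): {"cmr":90,"q":52}
After op 10 (remove /q): {"cmr":90}
After op 11 (replace /cmr 46): {"cmr":46}
After op 12 (add /y 3): {"cmr":46,"y":3}
After op 13 (replace /y 7): {"cmr":46,"y":7}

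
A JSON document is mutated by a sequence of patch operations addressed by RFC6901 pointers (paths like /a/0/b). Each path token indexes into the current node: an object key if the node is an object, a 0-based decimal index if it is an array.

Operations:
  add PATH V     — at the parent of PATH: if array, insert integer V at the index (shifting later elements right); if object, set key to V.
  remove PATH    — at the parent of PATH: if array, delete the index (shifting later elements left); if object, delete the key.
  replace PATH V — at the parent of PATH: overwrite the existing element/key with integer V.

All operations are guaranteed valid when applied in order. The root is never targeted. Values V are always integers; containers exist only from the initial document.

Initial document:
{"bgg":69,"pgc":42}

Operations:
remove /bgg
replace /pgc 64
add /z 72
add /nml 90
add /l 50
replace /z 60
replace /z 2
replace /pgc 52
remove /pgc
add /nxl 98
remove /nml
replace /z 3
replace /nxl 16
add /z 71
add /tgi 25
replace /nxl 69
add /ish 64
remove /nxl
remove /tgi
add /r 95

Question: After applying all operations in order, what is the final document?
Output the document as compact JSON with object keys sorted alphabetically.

Answer: {"ish":64,"l":50,"r":95,"z":71}

Derivation:
After op 1 (remove /bgg): {"pgc":42}
After op 2 (replace /pgc 64): {"pgc":64}
After op 3 (add /z 72): {"pgc":64,"z":72}
After op 4 (add /nml 90): {"nml":90,"pgc":64,"z":72}
After op 5 (add /l 50): {"l":50,"nml":90,"pgc":64,"z":72}
After op 6 (replace /z 60): {"l":50,"nml":90,"pgc":64,"z":60}
After op 7 (replace /z 2): {"l":50,"nml":90,"pgc":64,"z":2}
After op 8 (replace /pgc 52): {"l":50,"nml":90,"pgc":52,"z":2}
After op 9 (remove /pgc): {"l":50,"nml":90,"z":2}
After op 10 (add /nxl 98): {"l":50,"nml":90,"nxl":98,"z":2}
After op 11 (remove /nml): {"l":50,"nxl":98,"z":2}
After op 12 (replace /z 3): {"l":50,"nxl":98,"z":3}
After op 13 (replace /nxl 16): {"l":50,"nxl":16,"z":3}
After op 14 (add /z 71): {"l":50,"nxl":16,"z":71}
After op 15 (add /tgi 25): {"l":50,"nxl":16,"tgi":25,"z":71}
After op 16 (replace /nxl 69): {"l":50,"nxl":69,"tgi":25,"z":71}
After op 17 (add /ish 64): {"ish":64,"l":50,"nxl":69,"tgi":25,"z":71}
After op 18 (remove /nxl): {"ish":64,"l":50,"tgi":25,"z":71}
After op 19 (remove /tgi): {"ish":64,"l":50,"z":71}
After op 20 (add /r 95): {"ish":64,"l":50,"r":95,"z":71}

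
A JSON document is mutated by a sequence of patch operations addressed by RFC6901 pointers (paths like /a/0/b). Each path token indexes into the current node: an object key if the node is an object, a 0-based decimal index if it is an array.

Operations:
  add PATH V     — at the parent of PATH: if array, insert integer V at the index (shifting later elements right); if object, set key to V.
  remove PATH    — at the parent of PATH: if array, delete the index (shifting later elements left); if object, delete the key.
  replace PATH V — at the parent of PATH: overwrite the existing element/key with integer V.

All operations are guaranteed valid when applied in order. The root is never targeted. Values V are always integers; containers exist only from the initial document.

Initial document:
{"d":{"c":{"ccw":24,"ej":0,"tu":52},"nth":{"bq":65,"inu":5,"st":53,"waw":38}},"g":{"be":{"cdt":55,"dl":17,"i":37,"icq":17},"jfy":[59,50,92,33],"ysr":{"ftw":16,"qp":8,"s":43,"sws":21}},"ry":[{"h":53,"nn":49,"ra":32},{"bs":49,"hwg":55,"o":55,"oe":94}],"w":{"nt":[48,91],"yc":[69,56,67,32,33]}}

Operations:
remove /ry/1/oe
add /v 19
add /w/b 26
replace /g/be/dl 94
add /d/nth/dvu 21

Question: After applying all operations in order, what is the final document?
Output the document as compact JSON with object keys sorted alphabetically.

Answer: {"d":{"c":{"ccw":24,"ej":0,"tu":52},"nth":{"bq":65,"dvu":21,"inu":5,"st":53,"waw":38}},"g":{"be":{"cdt":55,"dl":94,"i":37,"icq":17},"jfy":[59,50,92,33],"ysr":{"ftw":16,"qp":8,"s":43,"sws":21}},"ry":[{"h":53,"nn":49,"ra":32},{"bs":49,"hwg":55,"o":55}],"v":19,"w":{"b":26,"nt":[48,91],"yc":[69,56,67,32,33]}}

Derivation:
After op 1 (remove /ry/1/oe): {"d":{"c":{"ccw":24,"ej":0,"tu":52},"nth":{"bq":65,"inu":5,"st":53,"waw":38}},"g":{"be":{"cdt":55,"dl":17,"i":37,"icq":17},"jfy":[59,50,92,33],"ysr":{"ftw":16,"qp":8,"s":43,"sws":21}},"ry":[{"h":53,"nn":49,"ra":32},{"bs":49,"hwg":55,"o":55}],"w":{"nt":[48,91],"yc":[69,56,67,32,33]}}
After op 2 (add /v 19): {"d":{"c":{"ccw":24,"ej":0,"tu":52},"nth":{"bq":65,"inu":5,"st":53,"waw":38}},"g":{"be":{"cdt":55,"dl":17,"i":37,"icq":17},"jfy":[59,50,92,33],"ysr":{"ftw":16,"qp":8,"s":43,"sws":21}},"ry":[{"h":53,"nn":49,"ra":32},{"bs":49,"hwg":55,"o":55}],"v":19,"w":{"nt":[48,91],"yc":[69,56,67,32,33]}}
After op 3 (add /w/b 26): {"d":{"c":{"ccw":24,"ej":0,"tu":52},"nth":{"bq":65,"inu":5,"st":53,"waw":38}},"g":{"be":{"cdt":55,"dl":17,"i":37,"icq":17},"jfy":[59,50,92,33],"ysr":{"ftw":16,"qp":8,"s":43,"sws":21}},"ry":[{"h":53,"nn":49,"ra":32},{"bs":49,"hwg":55,"o":55}],"v":19,"w":{"b":26,"nt":[48,91],"yc":[69,56,67,32,33]}}
After op 4 (replace /g/be/dl 94): {"d":{"c":{"ccw":24,"ej":0,"tu":52},"nth":{"bq":65,"inu":5,"st":53,"waw":38}},"g":{"be":{"cdt":55,"dl":94,"i":37,"icq":17},"jfy":[59,50,92,33],"ysr":{"ftw":16,"qp":8,"s":43,"sws":21}},"ry":[{"h":53,"nn":49,"ra":32},{"bs":49,"hwg":55,"o":55}],"v":19,"w":{"b":26,"nt":[48,91],"yc":[69,56,67,32,33]}}
After op 5 (add /d/nth/dvu 21): {"d":{"c":{"ccw":24,"ej":0,"tu":52},"nth":{"bq":65,"dvu":21,"inu":5,"st":53,"waw":38}},"g":{"be":{"cdt":55,"dl":94,"i":37,"icq":17},"jfy":[59,50,92,33],"ysr":{"ftw":16,"qp":8,"s":43,"sws":21}},"ry":[{"h":53,"nn":49,"ra":32},{"bs":49,"hwg":55,"o":55}],"v":19,"w":{"b":26,"nt":[48,91],"yc":[69,56,67,32,33]}}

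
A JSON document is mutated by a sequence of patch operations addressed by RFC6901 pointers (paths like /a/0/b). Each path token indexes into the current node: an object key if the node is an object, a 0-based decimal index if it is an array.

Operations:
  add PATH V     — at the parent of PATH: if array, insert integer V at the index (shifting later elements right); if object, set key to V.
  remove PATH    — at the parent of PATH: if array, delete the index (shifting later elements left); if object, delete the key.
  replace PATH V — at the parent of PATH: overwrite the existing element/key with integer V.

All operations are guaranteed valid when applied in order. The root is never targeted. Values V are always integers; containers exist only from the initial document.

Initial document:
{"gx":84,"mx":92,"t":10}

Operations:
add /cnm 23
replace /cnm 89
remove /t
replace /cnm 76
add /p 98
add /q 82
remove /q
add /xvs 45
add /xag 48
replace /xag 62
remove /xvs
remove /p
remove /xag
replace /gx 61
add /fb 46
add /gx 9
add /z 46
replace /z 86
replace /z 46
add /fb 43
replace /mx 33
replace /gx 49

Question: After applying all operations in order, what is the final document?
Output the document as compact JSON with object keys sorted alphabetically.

After op 1 (add /cnm 23): {"cnm":23,"gx":84,"mx":92,"t":10}
After op 2 (replace /cnm 89): {"cnm":89,"gx":84,"mx":92,"t":10}
After op 3 (remove /t): {"cnm":89,"gx":84,"mx":92}
After op 4 (replace /cnm 76): {"cnm":76,"gx":84,"mx":92}
After op 5 (add /p 98): {"cnm":76,"gx":84,"mx":92,"p":98}
After op 6 (add /q 82): {"cnm":76,"gx":84,"mx":92,"p":98,"q":82}
After op 7 (remove /q): {"cnm":76,"gx":84,"mx":92,"p":98}
After op 8 (add /xvs 45): {"cnm":76,"gx":84,"mx":92,"p":98,"xvs":45}
After op 9 (add /xag 48): {"cnm":76,"gx":84,"mx":92,"p":98,"xag":48,"xvs":45}
After op 10 (replace /xag 62): {"cnm":76,"gx":84,"mx":92,"p":98,"xag":62,"xvs":45}
After op 11 (remove /xvs): {"cnm":76,"gx":84,"mx":92,"p":98,"xag":62}
After op 12 (remove /p): {"cnm":76,"gx":84,"mx":92,"xag":62}
After op 13 (remove /xag): {"cnm":76,"gx":84,"mx":92}
After op 14 (replace /gx 61): {"cnm":76,"gx":61,"mx":92}
After op 15 (add /fb 46): {"cnm":76,"fb":46,"gx":61,"mx":92}
After op 16 (add /gx 9): {"cnm":76,"fb":46,"gx":9,"mx":92}
After op 17 (add /z 46): {"cnm":76,"fb":46,"gx":9,"mx":92,"z":46}
After op 18 (replace /z 86): {"cnm":76,"fb":46,"gx":9,"mx":92,"z":86}
After op 19 (replace /z 46): {"cnm":76,"fb":46,"gx":9,"mx":92,"z":46}
After op 20 (add /fb 43): {"cnm":76,"fb":43,"gx":9,"mx":92,"z":46}
After op 21 (replace /mx 33): {"cnm":76,"fb":43,"gx":9,"mx":33,"z":46}
After op 22 (replace /gx 49): {"cnm":76,"fb":43,"gx":49,"mx":33,"z":46}

Answer: {"cnm":76,"fb":43,"gx":49,"mx":33,"z":46}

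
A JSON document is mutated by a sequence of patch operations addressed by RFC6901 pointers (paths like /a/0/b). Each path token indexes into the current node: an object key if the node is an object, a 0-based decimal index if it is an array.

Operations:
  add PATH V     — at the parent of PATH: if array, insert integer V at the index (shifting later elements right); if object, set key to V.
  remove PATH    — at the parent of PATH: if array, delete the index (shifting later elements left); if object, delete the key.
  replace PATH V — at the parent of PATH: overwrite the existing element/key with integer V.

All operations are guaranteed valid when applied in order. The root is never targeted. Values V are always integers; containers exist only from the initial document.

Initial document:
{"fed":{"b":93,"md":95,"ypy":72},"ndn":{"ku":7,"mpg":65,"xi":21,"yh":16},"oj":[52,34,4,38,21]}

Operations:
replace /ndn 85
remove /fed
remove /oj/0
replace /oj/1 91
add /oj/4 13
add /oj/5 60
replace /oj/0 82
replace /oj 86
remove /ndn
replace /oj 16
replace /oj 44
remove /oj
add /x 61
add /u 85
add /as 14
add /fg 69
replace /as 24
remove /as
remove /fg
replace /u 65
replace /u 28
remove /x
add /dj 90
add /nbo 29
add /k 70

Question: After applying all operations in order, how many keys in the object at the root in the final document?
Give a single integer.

Answer: 4

Derivation:
After op 1 (replace /ndn 85): {"fed":{"b":93,"md":95,"ypy":72},"ndn":85,"oj":[52,34,4,38,21]}
After op 2 (remove /fed): {"ndn":85,"oj":[52,34,4,38,21]}
After op 3 (remove /oj/0): {"ndn":85,"oj":[34,4,38,21]}
After op 4 (replace /oj/1 91): {"ndn":85,"oj":[34,91,38,21]}
After op 5 (add /oj/4 13): {"ndn":85,"oj":[34,91,38,21,13]}
After op 6 (add /oj/5 60): {"ndn":85,"oj":[34,91,38,21,13,60]}
After op 7 (replace /oj/0 82): {"ndn":85,"oj":[82,91,38,21,13,60]}
After op 8 (replace /oj 86): {"ndn":85,"oj":86}
After op 9 (remove /ndn): {"oj":86}
After op 10 (replace /oj 16): {"oj":16}
After op 11 (replace /oj 44): {"oj":44}
After op 12 (remove /oj): {}
After op 13 (add /x 61): {"x":61}
After op 14 (add /u 85): {"u":85,"x":61}
After op 15 (add /as 14): {"as":14,"u":85,"x":61}
After op 16 (add /fg 69): {"as":14,"fg":69,"u":85,"x":61}
After op 17 (replace /as 24): {"as":24,"fg":69,"u":85,"x":61}
After op 18 (remove /as): {"fg":69,"u":85,"x":61}
After op 19 (remove /fg): {"u":85,"x":61}
After op 20 (replace /u 65): {"u":65,"x":61}
After op 21 (replace /u 28): {"u":28,"x":61}
After op 22 (remove /x): {"u":28}
After op 23 (add /dj 90): {"dj":90,"u":28}
After op 24 (add /nbo 29): {"dj":90,"nbo":29,"u":28}
After op 25 (add /k 70): {"dj":90,"k":70,"nbo":29,"u":28}
Size at the root: 4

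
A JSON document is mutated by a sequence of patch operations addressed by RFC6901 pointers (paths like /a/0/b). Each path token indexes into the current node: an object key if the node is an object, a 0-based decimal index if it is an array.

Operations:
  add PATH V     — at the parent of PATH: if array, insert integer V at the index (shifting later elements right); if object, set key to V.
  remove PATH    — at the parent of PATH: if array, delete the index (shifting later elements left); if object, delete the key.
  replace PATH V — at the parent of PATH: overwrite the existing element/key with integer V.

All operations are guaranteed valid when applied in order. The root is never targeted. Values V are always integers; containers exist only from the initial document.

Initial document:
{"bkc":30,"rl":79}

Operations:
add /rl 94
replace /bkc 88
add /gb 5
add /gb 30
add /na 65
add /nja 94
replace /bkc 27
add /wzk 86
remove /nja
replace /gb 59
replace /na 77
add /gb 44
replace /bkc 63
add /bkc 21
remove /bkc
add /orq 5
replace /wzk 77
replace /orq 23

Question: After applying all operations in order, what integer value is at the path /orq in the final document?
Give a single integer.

Answer: 23

Derivation:
After op 1 (add /rl 94): {"bkc":30,"rl":94}
After op 2 (replace /bkc 88): {"bkc":88,"rl":94}
After op 3 (add /gb 5): {"bkc":88,"gb":5,"rl":94}
After op 4 (add /gb 30): {"bkc":88,"gb":30,"rl":94}
After op 5 (add /na 65): {"bkc":88,"gb":30,"na":65,"rl":94}
After op 6 (add /nja 94): {"bkc":88,"gb":30,"na":65,"nja":94,"rl":94}
After op 7 (replace /bkc 27): {"bkc":27,"gb":30,"na":65,"nja":94,"rl":94}
After op 8 (add /wzk 86): {"bkc":27,"gb":30,"na":65,"nja":94,"rl":94,"wzk":86}
After op 9 (remove /nja): {"bkc":27,"gb":30,"na":65,"rl":94,"wzk":86}
After op 10 (replace /gb 59): {"bkc":27,"gb":59,"na":65,"rl":94,"wzk":86}
After op 11 (replace /na 77): {"bkc":27,"gb":59,"na":77,"rl":94,"wzk":86}
After op 12 (add /gb 44): {"bkc":27,"gb":44,"na":77,"rl":94,"wzk":86}
After op 13 (replace /bkc 63): {"bkc":63,"gb":44,"na":77,"rl":94,"wzk":86}
After op 14 (add /bkc 21): {"bkc":21,"gb":44,"na":77,"rl":94,"wzk":86}
After op 15 (remove /bkc): {"gb":44,"na":77,"rl":94,"wzk":86}
After op 16 (add /orq 5): {"gb":44,"na":77,"orq":5,"rl":94,"wzk":86}
After op 17 (replace /wzk 77): {"gb":44,"na":77,"orq":5,"rl":94,"wzk":77}
After op 18 (replace /orq 23): {"gb":44,"na":77,"orq":23,"rl":94,"wzk":77}
Value at /orq: 23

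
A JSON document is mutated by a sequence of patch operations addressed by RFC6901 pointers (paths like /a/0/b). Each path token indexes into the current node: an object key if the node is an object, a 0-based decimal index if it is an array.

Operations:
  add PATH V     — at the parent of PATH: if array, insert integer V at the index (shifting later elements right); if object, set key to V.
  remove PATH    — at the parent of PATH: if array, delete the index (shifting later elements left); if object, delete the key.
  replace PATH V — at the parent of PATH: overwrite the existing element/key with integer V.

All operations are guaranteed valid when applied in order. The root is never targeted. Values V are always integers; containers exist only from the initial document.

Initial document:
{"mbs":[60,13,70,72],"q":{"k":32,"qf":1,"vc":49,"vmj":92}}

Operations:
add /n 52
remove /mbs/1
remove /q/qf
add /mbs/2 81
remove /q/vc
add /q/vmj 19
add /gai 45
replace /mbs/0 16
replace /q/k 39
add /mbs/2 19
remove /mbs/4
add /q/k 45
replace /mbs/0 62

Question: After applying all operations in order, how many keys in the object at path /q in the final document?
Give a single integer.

After op 1 (add /n 52): {"mbs":[60,13,70,72],"n":52,"q":{"k":32,"qf":1,"vc":49,"vmj":92}}
After op 2 (remove /mbs/1): {"mbs":[60,70,72],"n":52,"q":{"k":32,"qf":1,"vc":49,"vmj":92}}
After op 3 (remove /q/qf): {"mbs":[60,70,72],"n":52,"q":{"k":32,"vc":49,"vmj":92}}
After op 4 (add /mbs/2 81): {"mbs":[60,70,81,72],"n":52,"q":{"k":32,"vc":49,"vmj":92}}
After op 5 (remove /q/vc): {"mbs":[60,70,81,72],"n":52,"q":{"k":32,"vmj":92}}
After op 6 (add /q/vmj 19): {"mbs":[60,70,81,72],"n":52,"q":{"k":32,"vmj":19}}
After op 7 (add /gai 45): {"gai":45,"mbs":[60,70,81,72],"n":52,"q":{"k":32,"vmj":19}}
After op 8 (replace /mbs/0 16): {"gai":45,"mbs":[16,70,81,72],"n":52,"q":{"k":32,"vmj":19}}
After op 9 (replace /q/k 39): {"gai":45,"mbs":[16,70,81,72],"n":52,"q":{"k":39,"vmj":19}}
After op 10 (add /mbs/2 19): {"gai":45,"mbs":[16,70,19,81,72],"n":52,"q":{"k":39,"vmj":19}}
After op 11 (remove /mbs/4): {"gai":45,"mbs":[16,70,19,81],"n":52,"q":{"k":39,"vmj":19}}
After op 12 (add /q/k 45): {"gai":45,"mbs":[16,70,19,81],"n":52,"q":{"k":45,"vmj":19}}
After op 13 (replace /mbs/0 62): {"gai":45,"mbs":[62,70,19,81],"n":52,"q":{"k":45,"vmj":19}}
Size at path /q: 2

Answer: 2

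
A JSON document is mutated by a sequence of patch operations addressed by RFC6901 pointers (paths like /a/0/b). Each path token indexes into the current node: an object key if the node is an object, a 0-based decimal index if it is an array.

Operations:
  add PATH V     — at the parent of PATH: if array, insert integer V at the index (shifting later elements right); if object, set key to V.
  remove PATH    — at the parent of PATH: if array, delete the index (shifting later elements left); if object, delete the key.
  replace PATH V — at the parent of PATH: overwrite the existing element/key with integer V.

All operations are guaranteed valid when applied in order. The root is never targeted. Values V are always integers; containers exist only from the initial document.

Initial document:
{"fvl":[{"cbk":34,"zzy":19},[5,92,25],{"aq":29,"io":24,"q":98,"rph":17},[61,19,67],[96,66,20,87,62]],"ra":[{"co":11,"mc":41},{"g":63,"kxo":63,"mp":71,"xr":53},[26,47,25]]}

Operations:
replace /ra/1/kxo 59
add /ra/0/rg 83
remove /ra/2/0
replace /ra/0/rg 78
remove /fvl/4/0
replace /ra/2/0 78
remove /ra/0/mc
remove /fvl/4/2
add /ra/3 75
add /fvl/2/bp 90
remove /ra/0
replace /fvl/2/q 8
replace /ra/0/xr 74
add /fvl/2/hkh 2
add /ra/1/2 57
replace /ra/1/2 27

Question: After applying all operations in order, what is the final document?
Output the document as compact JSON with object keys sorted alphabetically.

After op 1 (replace /ra/1/kxo 59): {"fvl":[{"cbk":34,"zzy":19},[5,92,25],{"aq":29,"io":24,"q":98,"rph":17},[61,19,67],[96,66,20,87,62]],"ra":[{"co":11,"mc":41},{"g":63,"kxo":59,"mp":71,"xr":53},[26,47,25]]}
After op 2 (add /ra/0/rg 83): {"fvl":[{"cbk":34,"zzy":19},[5,92,25],{"aq":29,"io":24,"q":98,"rph":17},[61,19,67],[96,66,20,87,62]],"ra":[{"co":11,"mc":41,"rg":83},{"g":63,"kxo":59,"mp":71,"xr":53},[26,47,25]]}
After op 3 (remove /ra/2/0): {"fvl":[{"cbk":34,"zzy":19},[5,92,25],{"aq":29,"io":24,"q":98,"rph":17},[61,19,67],[96,66,20,87,62]],"ra":[{"co":11,"mc":41,"rg":83},{"g":63,"kxo":59,"mp":71,"xr":53},[47,25]]}
After op 4 (replace /ra/0/rg 78): {"fvl":[{"cbk":34,"zzy":19},[5,92,25],{"aq":29,"io":24,"q":98,"rph":17},[61,19,67],[96,66,20,87,62]],"ra":[{"co":11,"mc":41,"rg":78},{"g":63,"kxo":59,"mp":71,"xr":53},[47,25]]}
After op 5 (remove /fvl/4/0): {"fvl":[{"cbk":34,"zzy":19},[5,92,25],{"aq":29,"io":24,"q":98,"rph":17},[61,19,67],[66,20,87,62]],"ra":[{"co":11,"mc":41,"rg":78},{"g":63,"kxo":59,"mp":71,"xr":53},[47,25]]}
After op 6 (replace /ra/2/0 78): {"fvl":[{"cbk":34,"zzy":19},[5,92,25],{"aq":29,"io":24,"q":98,"rph":17},[61,19,67],[66,20,87,62]],"ra":[{"co":11,"mc":41,"rg":78},{"g":63,"kxo":59,"mp":71,"xr":53},[78,25]]}
After op 7 (remove /ra/0/mc): {"fvl":[{"cbk":34,"zzy":19},[5,92,25],{"aq":29,"io":24,"q":98,"rph":17},[61,19,67],[66,20,87,62]],"ra":[{"co":11,"rg":78},{"g":63,"kxo":59,"mp":71,"xr":53},[78,25]]}
After op 8 (remove /fvl/4/2): {"fvl":[{"cbk":34,"zzy":19},[5,92,25],{"aq":29,"io":24,"q":98,"rph":17},[61,19,67],[66,20,62]],"ra":[{"co":11,"rg":78},{"g":63,"kxo":59,"mp":71,"xr":53},[78,25]]}
After op 9 (add /ra/3 75): {"fvl":[{"cbk":34,"zzy":19},[5,92,25],{"aq":29,"io":24,"q":98,"rph":17},[61,19,67],[66,20,62]],"ra":[{"co":11,"rg":78},{"g":63,"kxo":59,"mp":71,"xr":53},[78,25],75]}
After op 10 (add /fvl/2/bp 90): {"fvl":[{"cbk":34,"zzy":19},[5,92,25],{"aq":29,"bp":90,"io":24,"q":98,"rph":17},[61,19,67],[66,20,62]],"ra":[{"co":11,"rg":78},{"g":63,"kxo":59,"mp":71,"xr":53},[78,25],75]}
After op 11 (remove /ra/0): {"fvl":[{"cbk":34,"zzy":19},[5,92,25],{"aq":29,"bp":90,"io":24,"q":98,"rph":17},[61,19,67],[66,20,62]],"ra":[{"g":63,"kxo":59,"mp":71,"xr":53},[78,25],75]}
After op 12 (replace /fvl/2/q 8): {"fvl":[{"cbk":34,"zzy":19},[5,92,25],{"aq":29,"bp":90,"io":24,"q":8,"rph":17},[61,19,67],[66,20,62]],"ra":[{"g":63,"kxo":59,"mp":71,"xr":53},[78,25],75]}
After op 13 (replace /ra/0/xr 74): {"fvl":[{"cbk":34,"zzy":19},[5,92,25],{"aq":29,"bp":90,"io":24,"q":8,"rph":17},[61,19,67],[66,20,62]],"ra":[{"g":63,"kxo":59,"mp":71,"xr":74},[78,25],75]}
After op 14 (add /fvl/2/hkh 2): {"fvl":[{"cbk":34,"zzy":19},[5,92,25],{"aq":29,"bp":90,"hkh":2,"io":24,"q":8,"rph":17},[61,19,67],[66,20,62]],"ra":[{"g":63,"kxo":59,"mp":71,"xr":74},[78,25],75]}
After op 15 (add /ra/1/2 57): {"fvl":[{"cbk":34,"zzy":19},[5,92,25],{"aq":29,"bp":90,"hkh":2,"io":24,"q":8,"rph":17},[61,19,67],[66,20,62]],"ra":[{"g":63,"kxo":59,"mp":71,"xr":74},[78,25,57],75]}
After op 16 (replace /ra/1/2 27): {"fvl":[{"cbk":34,"zzy":19},[5,92,25],{"aq":29,"bp":90,"hkh":2,"io":24,"q":8,"rph":17},[61,19,67],[66,20,62]],"ra":[{"g":63,"kxo":59,"mp":71,"xr":74},[78,25,27],75]}

Answer: {"fvl":[{"cbk":34,"zzy":19},[5,92,25],{"aq":29,"bp":90,"hkh":2,"io":24,"q":8,"rph":17},[61,19,67],[66,20,62]],"ra":[{"g":63,"kxo":59,"mp":71,"xr":74},[78,25,27],75]}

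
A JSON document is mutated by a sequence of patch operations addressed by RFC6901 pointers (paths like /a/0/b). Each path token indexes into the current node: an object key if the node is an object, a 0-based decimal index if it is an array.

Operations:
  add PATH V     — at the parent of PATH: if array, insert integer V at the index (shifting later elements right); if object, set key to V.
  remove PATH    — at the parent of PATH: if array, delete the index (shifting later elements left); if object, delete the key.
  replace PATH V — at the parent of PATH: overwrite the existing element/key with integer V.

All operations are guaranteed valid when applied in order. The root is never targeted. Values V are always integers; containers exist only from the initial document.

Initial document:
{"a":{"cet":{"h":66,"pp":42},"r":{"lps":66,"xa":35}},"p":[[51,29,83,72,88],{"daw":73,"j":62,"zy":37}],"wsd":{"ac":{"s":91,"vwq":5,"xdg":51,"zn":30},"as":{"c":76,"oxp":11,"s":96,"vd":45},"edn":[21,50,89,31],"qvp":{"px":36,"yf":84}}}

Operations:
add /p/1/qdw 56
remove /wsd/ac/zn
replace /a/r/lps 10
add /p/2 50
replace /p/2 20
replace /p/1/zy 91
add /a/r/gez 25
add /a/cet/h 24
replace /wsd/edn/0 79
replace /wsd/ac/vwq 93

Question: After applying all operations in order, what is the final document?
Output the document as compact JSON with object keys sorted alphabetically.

Answer: {"a":{"cet":{"h":24,"pp":42},"r":{"gez":25,"lps":10,"xa":35}},"p":[[51,29,83,72,88],{"daw":73,"j":62,"qdw":56,"zy":91},20],"wsd":{"ac":{"s":91,"vwq":93,"xdg":51},"as":{"c":76,"oxp":11,"s":96,"vd":45},"edn":[79,50,89,31],"qvp":{"px":36,"yf":84}}}

Derivation:
After op 1 (add /p/1/qdw 56): {"a":{"cet":{"h":66,"pp":42},"r":{"lps":66,"xa":35}},"p":[[51,29,83,72,88],{"daw":73,"j":62,"qdw":56,"zy":37}],"wsd":{"ac":{"s":91,"vwq":5,"xdg":51,"zn":30},"as":{"c":76,"oxp":11,"s":96,"vd":45},"edn":[21,50,89,31],"qvp":{"px":36,"yf":84}}}
After op 2 (remove /wsd/ac/zn): {"a":{"cet":{"h":66,"pp":42},"r":{"lps":66,"xa":35}},"p":[[51,29,83,72,88],{"daw":73,"j":62,"qdw":56,"zy":37}],"wsd":{"ac":{"s":91,"vwq":5,"xdg":51},"as":{"c":76,"oxp":11,"s":96,"vd":45},"edn":[21,50,89,31],"qvp":{"px":36,"yf":84}}}
After op 3 (replace /a/r/lps 10): {"a":{"cet":{"h":66,"pp":42},"r":{"lps":10,"xa":35}},"p":[[51,29,83,72,88],{"daw":73,"j":62,"qdw":56,"zy":37}],"wsd":{"ac":{"s":91,"vwq":5,"xdg":51},"as":{"c":76,"oxp":11,"s":96,"vd":45},"edn":[21,50,89,31],"qvp":{"px":36,"yf":84}}}
After op 4 (add /p/2 50): {"a":{"cet":{"h":66,"pp":42},"r":{"lps":10,"xa":35}},"p":[[51,29,83,72,88],{"daw":73,"j":62,"qdw":56,"zy":37},50],"wsd":{"ac":{"s":91,"vwq":5,"xdg":51},"as":{"c":76,"oxp":11,"s":96,"vd":45},"edn":[21,50,89,31],"qvp":{"px":36,"yf":84}}}
After op 5 (replace /p/2 20): {"a":{"cet":{"h":66,"pp":42},"r":{"lps":10,"xa":35}},"p":[[51,29,83,72,88],{"daw":73,"j":62,"qdw":56,"zy":37},20],"wsd":{"ac":{"s":91,"vwq":5,"xdg":51},"as":{"c":76,"oxp":11,"s":96,"vd":45},"edn":[21,50,89,31],"qvp":{"px":36,"yf":84}}}
After op 6 (replace /p/1/zy 91): {"a":{"cet":{"h":66,"pp":42},"r":{"lps":10,"xa":35}},"p":[[51,29,83,72,88],{"daw":73,"j":62,"qdw":56,"zy":91},20],"wsd":{"ac":{"s":91,"vwq":5,"xdg":51},"as":{"c":76,"oxp":11,"s":96,"vd":45},"edn":[21,50,89,31],"qvp":{"px":36,"yf":84}}}
After op 7 (add /a/r/gez 25): {"a":{"cet":{"h":66,"pp":42},"r":{"gez":25,"lps":10,"xa":35}},"p":[[51,29,83,72,88],{"daw":73,"j":62,"qdw":56,"zy":91},20],"wsd":{"ac":{"s":91,"vwq":5,"xdg":51},"as":{"c":76,"oxp":11,"s":96,"vd":45},"edn":[21,50,89,31],"qvp":{"px":36,"yf":84}}}
After op 8 (add /a/cet/h 24): {"a":{"cet":{"h":24,"pp":42},"r":{"gez":25,"lps":10,"xa":35}},"p":[[51,29,83,72,88],{"daw":73,"j":62,"qdw":56,"zy":91},20],"wsd":{"ac":{"s":91,"vwq":5,"xdg":51},"as":{"c":76,"oxp":11,"s":96,"vd":45},"edn":[21,50,89,31],"qvp":{"px":36,"yf":84}}}
After op 9 (replace /wsd/edn/0 79): {"a":{"cet":{"h":24,"pp":42},"r":{"gez":25,"lps":10,"xa":35}},"p":[[51,29,83,72,88],{"daw":73,"j":62,"qdw":56,"zy":91},20],"wsd":{"ac":{"s":91,"vwq":5,"xdg":51},"as":{"c":76,"oxp":11,"s":96,"vd":45},"edn":[79,50,89,31],"qvp":{"px":36,"yf":84}}}
After op 10 (replace /wsd/ac/vwq 93): {"a":{"cet":{"h":24,"pp":42},"r":{"gez":25,"lps":10,"xa":35}},"p":[[51,29,83,72,88],{"daw":73,"j":62,"qdw":56,"zy":91},20],"wsd":{"ac":{"s":91,"vwq":93,"xdg":51},"as":{"c":76,"oxp":11,"s":96,"vd":45},"edn":[79,50,89,31],"qvp":{"px":36,"yf":84}}}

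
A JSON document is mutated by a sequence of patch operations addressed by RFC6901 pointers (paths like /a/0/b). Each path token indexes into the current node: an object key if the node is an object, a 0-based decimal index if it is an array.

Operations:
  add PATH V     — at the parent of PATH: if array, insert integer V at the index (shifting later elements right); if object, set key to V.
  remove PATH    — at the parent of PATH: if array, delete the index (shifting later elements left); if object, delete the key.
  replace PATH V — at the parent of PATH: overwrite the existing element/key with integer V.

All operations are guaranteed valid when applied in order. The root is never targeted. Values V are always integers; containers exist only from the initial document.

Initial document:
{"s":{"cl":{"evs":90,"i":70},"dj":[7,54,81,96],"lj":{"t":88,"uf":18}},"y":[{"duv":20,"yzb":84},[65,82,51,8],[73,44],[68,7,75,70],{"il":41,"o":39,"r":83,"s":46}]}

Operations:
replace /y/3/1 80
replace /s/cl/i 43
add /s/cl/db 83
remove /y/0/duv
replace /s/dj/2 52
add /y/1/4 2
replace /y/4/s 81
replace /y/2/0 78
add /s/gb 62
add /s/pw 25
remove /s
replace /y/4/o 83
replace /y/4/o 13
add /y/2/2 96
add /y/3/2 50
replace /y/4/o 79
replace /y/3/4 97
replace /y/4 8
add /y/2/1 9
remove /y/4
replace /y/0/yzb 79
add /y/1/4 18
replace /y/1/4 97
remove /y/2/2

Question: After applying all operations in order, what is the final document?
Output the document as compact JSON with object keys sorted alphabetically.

Answer: {"y":[{"yzb":79},[65,82,51,8,97,2],[78,9,96],[68,80,50,75,97]]}

Derivation:
After op 1 (replace /y/3/1 80): {"s":{"cl":{"evs":90,"i":70},"dj":[7,54,81,96],"lj":{"t":88,"uf":18}},"y":[{"duv":20,"yzb":84},[65,82,51,8],[73,44],[68,80,75,70],{"il":41,"o":39,"r":83,"s":46}]}
After op 2 (replace /s/cl/i 43): {"s":{"cl":{"evs":90,"i":43},"dj":[7,54,81,96],"lj":{"t":88,"uf":18}},"y":[{"duv":20,"yzb":84},[65,82,51,8],[73,44],[68,80,75,70],{"il":41,"o":39,"r":83,"s":46}]}
After op 3 (add /s/cl/db 83): {"s":{"cl":{"db":83,"evs":90,"i":43},"dj":[7,54,81,96],"lj":{"t":88,"uf":18}},"y":[{"duv":20,"yzb":84},[65,82,51,8],[73,44],[68,80,75,70],{"il":41,"o":39,"r":83,"s":46}]}
After op 4 (remove /y/0/duv): {"s":{"cl":{"db":83,"evs":90,"i":43},"dj":[7,54,81,96],"lj":{"t":88,"uf":18}},"y":[{"yzb":84},[65,82,51,8],[73,44],[68,80,75,70],{"il":41,"o":39,"r":83,"s":46}]}
After op 5 (replace /s/dj/2 52): {"s":{"cl":{"db":83,"evs":90,"i":43},"dj":[7,54,52,96],"lj":{"t":88,"uf":18}},"y":[{"yzb":84},[65,82,51,8],[73,44],[68,80,75,70],{"il":41,"o":39,"r":83,"s":46}]}
After op 6 (add /y/1/4 2): {"s":{"cl":{"db":83,"evs":90,"i":43},"dj":[7,54,52,96],"lj":{"t":88,"uf":18}},"y":[{"yzb":84},[65,82,51,8,2],[73,44],[68,80,75,70],{"il":41,"o":39,"r":83,"s":46}]}
After op 7 (replace /y/4/s 81): {"s":{"cl":{"db":83,"evs":90,"i":43},"dj":[7,54,52,96],"lj":{"t":88,"uf":18}},"y":[{"yzb":84},[65,82,51,8,2],[73,44],[68,80,75,70],{"il":41,"o":39,"r":83,"s":81}]}
After op 8 (replace /y/2/0 78): {"s":{"cl":{"db":83,"evs":90,"i":43},"dj":[7,54,52,96],"lj":{"t":88,"uf":18}},"y":[{"yzb":84},[65,82,51,8,2],[78,44],[68,80,75,70],{"il":41,"o":39,"r":83,"s":81}]}
After op 9 (add /s/gb 62): {"s":{"cl":{"db":83,"evs":90,"i":43},"dj":[7,54,52,96],"gb":62,"lj":{"t":88,"uf":18}},"y":[{"yzb":84},[65,82,51,8,2],[78,44],[68,80,75,70],{"il":41,"o":39,"r":83,"s":81}]}
After op 10 (add /s/pw 25): {"s":{"cl":{"db":83,"evs":90,"i":43},"dj":[7,54,52,96],"gb":62,"lj":{"t":88,"uf":18},"pw":25},"y":[{"yzb":84},[65,82,51,8,2],[78,44],[68,80,75,70],{"il":41,"o":39,"r":83,"s":81}]}
After op 11 (remove /s): {"y":[{"yzb":84},[65,82,51,8,2],[78,44],[68,80,75,70],{"il":41,"o":39,"r":83,"s":81}]}
After op 12 (replace /y/4/o 83): {"y":[{"yzb":84},[65,82,51,8,2],[78,44],[68,80,75,70],{"il":41,"o":83,"r":83,"s":81}]}
After op 13 (replace /y/4/o 13): {"y":[{"yzb":84},[65,82,51,8,2],[78,44],[68,80,75,70],{"il":41,"o":13,"r":83,"s":81}]}
After op 14 (add /y/2/2 96): {"y":[{"yzb":84},[65,82,51,8,2],[78,44,96],[68,80,75,70],{"il":41,"o":13,"r":83,"s":81}]}
After op 15 (add /y/3/2 50): {"y":[{"yzb":84},[65,82,51,8,2],[78,44,96],[68,80,50,75,70],{"il":41,"o":13,"r":83,"s":81}]}
After op 16 (replace /y/4/o 79): {"y":[{"yzb":84},[65,82,51,8,2],[78,44,96],[68,80,50,75,70],{"il":41,"o":79,"r":83,"s":81}]}
After op 17 (replace /y/3/4 97): {"y":[{"yzb":84},[65,82,51,8,2],[78,44,96],[68,80,50,75,97],{"il":41,"o":79,"r":83,"s":81}]}
After op 18 (replace /y/4 8): {"y":[{"yzb":84},[65,82,51,8,2],[78,44,96],[68,80,50,75,97],8]}
After op 19 (add /y/2/1 9): {"y":[{"yzb":84},[65,82,51,8,2],[78,9,44,96],[68,80,50,75,97],8]}
After op 20 (remove /y/4): {"y":[{"yzb":84},[65,82,51,8,2],[78,9,44,96],[68,80,50,75,97]]}
After op 21 (replace /y/0/yzb 79): {"y":[{"yzb":79},[65,82,51,8,2],[78,9,44,96],[68,80,50,75,97]]}
After op 22 (add /y/1/4 18): {"y":[{"yzb":79},[65,82,51,8,18,2],[78,9,44,96],[68,80,50,75,97]]}
After op 23 (replace /y/1/4 97): {"y":[{"yzb":79},[65,82,51,8,97,2],[78,9,44,96],[68,80,50,75,97]]}
After op 24 (remove /y/2/2): {"y":[{"yzb":79},[65,82,51,8,97,2],[78,9,96],[68,80,50,75,97]]}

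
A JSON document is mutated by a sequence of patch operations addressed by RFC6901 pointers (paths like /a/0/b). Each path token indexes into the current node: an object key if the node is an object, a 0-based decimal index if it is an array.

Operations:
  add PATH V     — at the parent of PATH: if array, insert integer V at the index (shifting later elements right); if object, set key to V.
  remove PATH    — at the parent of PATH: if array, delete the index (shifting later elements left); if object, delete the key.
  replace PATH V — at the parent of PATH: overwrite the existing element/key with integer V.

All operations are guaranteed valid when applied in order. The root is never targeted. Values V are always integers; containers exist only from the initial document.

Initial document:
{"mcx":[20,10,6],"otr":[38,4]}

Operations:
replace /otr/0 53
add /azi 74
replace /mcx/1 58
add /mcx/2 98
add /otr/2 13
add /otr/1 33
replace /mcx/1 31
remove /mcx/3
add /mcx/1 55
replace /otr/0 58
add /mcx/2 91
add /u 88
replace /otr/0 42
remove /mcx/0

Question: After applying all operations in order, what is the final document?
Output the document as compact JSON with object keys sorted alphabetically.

Answer: {"azi":74,"mcx":[55,91,31,98],"otr":[42,33,4,13],"u":88}

Derivation:
After op 1 (replace /otr/0 53): {"mcx":[20,10,6],"otr":[53,4]}
After op 2 (add /azi 74): {"azi":74,"mcx":[20,10,6],"otr":[53,4]}
After op 3 (replace /mcx/1 58): {"azi":74,"mcx":[20,58,6],"otr":[53,4]}
After op 4 (add /mcx/2 98): {"azi":74,"mcx":[20,58,98,6],"otr":[53,4]}
After op 5 (add /otr/2 13): {"azi":74,"mcx":[20,58,98,6],"otr":[53,4,13]}
After op 6 (add /otr/1 33): {"azi":74,"mcx":[20,58,98,6],"otr":[53,33,4,13]}
After op 7 (replace /mcx/1 31): {"azi":74,"mcx":[20,31,98,6],"otr":[53,33,4,13]}
After op 8 (remove /mcx/3): {"azi":74,"mcx":[20,31,98],"otr":[53,33,4,13]}
After op 9 (add /mcx/1 55): {"azi":74,"mcx":[20,55,31,98],"otr":[53,33,4,13]}
After op 10 (replace /otr/0 58): {"azi":74,"mcx":[20,55,31,98],"otr":[58,33,4,13]}
After op 11 (add /mcx/2 91): {"azi":74,"mcx":[20,55,91,31,98],"otr":[58,33,4,13]}
After op 12 (add /u 88): {"azi":74,"mcx":[20,55,91,31,98],"otr":[58,33,4,13],"u":88}
After op 13 (replace /otr/0 42): {"azi":74,"mcx":[20,55,91,31,98],"otr":[42,33,4,13],"u":88}
After op 14 (remove /mcx/0): {"azi":74,"mcx":[55,91,31,98],"otr":[42,33,4,13],"u":88}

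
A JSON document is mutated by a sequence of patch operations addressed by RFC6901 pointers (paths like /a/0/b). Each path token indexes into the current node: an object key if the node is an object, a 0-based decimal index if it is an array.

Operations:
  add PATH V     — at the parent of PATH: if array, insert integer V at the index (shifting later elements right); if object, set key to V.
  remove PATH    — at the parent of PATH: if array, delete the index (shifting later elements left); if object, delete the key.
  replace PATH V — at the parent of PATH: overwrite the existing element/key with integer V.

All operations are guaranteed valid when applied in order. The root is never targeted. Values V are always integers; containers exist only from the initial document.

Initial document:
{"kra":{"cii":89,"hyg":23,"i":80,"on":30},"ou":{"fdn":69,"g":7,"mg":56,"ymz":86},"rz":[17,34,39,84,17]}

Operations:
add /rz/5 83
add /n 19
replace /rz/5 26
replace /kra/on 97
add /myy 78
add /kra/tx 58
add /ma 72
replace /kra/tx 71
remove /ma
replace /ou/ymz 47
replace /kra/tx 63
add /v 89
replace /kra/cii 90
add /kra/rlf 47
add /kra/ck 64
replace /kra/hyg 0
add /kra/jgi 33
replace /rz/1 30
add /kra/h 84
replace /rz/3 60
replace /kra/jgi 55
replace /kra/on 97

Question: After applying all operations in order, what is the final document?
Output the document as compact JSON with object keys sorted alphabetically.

Answer: {"kra":{"cii":90,"ck":64,"h":84,"hyg":0,"i":80,"jgi":55,"on":97,"rlf":47,"tx":63},"myy":78,"n":19,"ou":{"fdn":69,"g":7,"mg":56,"ymz":47},"rz":[17,30,39,60,17,26],"v":89}

Derivation:
After op 1 (add /rz/5 83): {"kra":{"cii":89,"hyg":23,"i":80,"on":30},"ou":{"fdn":69,"g":7,"mg":56,"ymz":86},"rz":[17,34,39,84,17,83]}
After op 2 (add /n 19): {"kra":{"cii":89,"hyg":23,"i":80,"on":30},"n":19,"ou":{"fdn":69,"g":7,"mg":56,"ymz":86},"rz":[17,34,39,84,17,83]}
After op 3 (replace /rz/5 26): {"kra":{"cii":89,"hyg":23,"i":80,"on":30},"n":19,"ou":{"fdn":69,"g":7,"mg":56,"ymz":86},"rz":[17,34,39,84,17,26]}
After op 4 (replace /kra/on 97): {"kra":{"cii":89,"hyg":23,"i":80,"on":97},"n":19,"ou":{"fdn":69,"g":7,"mg":56,"ymz":86},"rz":[17,34,39,84,17,26]}
After op 5 (add /myy 78): {"kra":{"cii":89,"hyg":23,"i":80,"on":97},"myy":78,"n":19,"ou":{"fdn":69,"g":7,"mg":56,"ymz":86},"rz":[17,34,39,84,17,26]}
After op 6 (add /kra/tx 58): {"kra":{"cii":89,"hyg":23,"i":80,"on":97,"tx":58},"myy":78,"n":19,"ou":{"fdn":69,"g":7,"mg":56,"ymz":86},"rz":[17,34,39,84,17,26]}
After op 7 (add /ma 72): {"kra":{"cii":89,"hyg":23,"i":80,"on":97,"tx":58},"ma":72,"myy":78,"n":19,"ou":{"fdn":69,"g":7,"mg":56,"ymz":86},"rz":[17,34,39,84,17,26]}
After op 8 (replace /kra/tx 71): {"kra":{"cii":89,"hyg":23,"i":80,"on":97,"tx":71},"ma":72,"myy":78,"n":19,"ou":{"fdn":69,"g":7,"mg":56,"ymz":86},"rz":[17,34,39,84,17,26]}
After op 9 (remove /ma): {"kra":{"cii":89,"hyg":23,"i":80,"on":97,"tx":71},"myy":78,"n":19,"ou":{"fdn":69,"g":7,"mg":56,"ymz":86},"rz":[17,34,39,84,17,26]}
After op 10 (replace /ou/ymz 47): {"kra":{"cii":89,"hyg":23,"i":80,"on":97,"tx":71},"myy":78,"n":19,"ou":{"fdn":69,"g":7,"mg":56,"ymz":47},"rz":[17,34,39,84,17,26]}
After op 11 (replace /kra/tx 63): {"kra":{"cii":89,"hyg":23,"i":80,"on":97,"tx":63},"myy":78,"n":19,"ou":{"fdn":69,"g":7,"mg":56,"ymz":47},"rz":[17,34,39,84,17,26]}
After op 12 (add /v 89): {"kra":{"cii":89,"hyg":23,"i":80,"on":97,"tx":63},"myy":78,"n":19,"ou":{"fdn":69,"g":7,"mg":56,"ymz":47},"rz":[17,34,39,84,17,26],"v":89}
After op 13 (replace /kra/cii 90): {"kra":{"cii":90,"hyg":23,"i":80,"on":97,"tx":63},"myy":78,"n":19,"ou":{"fdn":69,"g":7,"mg":56,"ymz":47},"rz":[17,34,39,84,17,26],"v":89}
After op 14 (add /kra/rlf 47): {"kra":{"cii":90,"hyg":23,"i":80,"on":97,"rlf":47,"tx":63},"myy":78,"n":19,"ou":{"fdn":69,"g":7,"mg":56,"ymz":47},"rz":[17,34,39,84,17,26],"v":89}
After op 15 (add /kra/ck 64): {"kra":{"cii":90,"ck":64,"hyg":23,"i":80,"on":97,"rlf":47,"tx":63},"myy":78,"n":19,"ou":{"fdn":69,"g":7,"mg":56,"ymz":47},"rz":[17,34,39,84,17,26],"v":89}
After op 16 (replace /kra/hyg 0): {"kra":{"cii":90,"ck":64,"hyg":0,"i":80,"on":97,"rlf":47,"tx":63},"myy":78,"n":19,"ou":{"fdn":69,"g":7,"mg":56,"ymz":47},"rz":[17,34,39,84,17,26],"v":89}
After op 17 (add /kra/jgi 33): {"kra":{"cii":90,"ck":64,"hyg":0,"i":80,"jgi":33,"on":97,"rlf":47,"tx":63},"myy":78,"n":19,"ou":{"fdn":69,"g":7,"mg":56,"ymz":47},"rz":[17,34,39,84,17,26],"v":89}
After op 18 (replace /rz/1 30): {"kra":{"cii":90,"ck":64,"hyg":0,"i":80,"jgi":33,"on":97,"rlf":47,"tx":63},"myy":78,"n":19,"ou":{"fdn":69,"g":7,"mg":56,"ymz":47},"rz":[17,30,39,84,17,26],"v":89}
After op 19 (add /kra/h 84): {"kra":{"cii":90,"ck":64,"h":84,"hyg":0,"i":80,"jgi":33,"on":97,"rlf":47,"tx":63},"myy":78,"n":19,"ou":{"fdn":69,"g":7,"mg":56,"ymz":47},"rz":[17,30,39,84,17,26],"v":89}
After op 20 (replace /rz/3 60): {"kra":{"cii":90,"ck":64,"h":84,"hyg":0,"i":80,"jgi":33,"on":97,"rlf":47,"tx":63},"myy":78,"n":19,"ou":{"fdn":69,"g":7,"mg":56,"ymz":47},"rz":[17,30,39,60,17,26],"v":89}
After op 21 (replace /kra/jgi 55): {"kra":{"cii":90,"ck":64,"h":84,"hyg":0,"i":80,"jgi":55,"on":97,"rlf":47,"tx":63},"myy":78,"n":19,"ou":{"fdn":69,"g":7,"mg":56,"ymz":47},"rz":[17,30,39,60,17,26],"v":89}
After op 22 (replace /kra/on 97): {"kra":{"cii":90,"ck":64,"h":84,"hyg":0,"i":80,"jgi":55,"on":97,"rlf":47,"tx":63},"myy":78,"n":19,"ou":{"fdn":69,"g":7,"mg":56,"ymz":47},"rz":[17,30,39,60,17,26],"v":89}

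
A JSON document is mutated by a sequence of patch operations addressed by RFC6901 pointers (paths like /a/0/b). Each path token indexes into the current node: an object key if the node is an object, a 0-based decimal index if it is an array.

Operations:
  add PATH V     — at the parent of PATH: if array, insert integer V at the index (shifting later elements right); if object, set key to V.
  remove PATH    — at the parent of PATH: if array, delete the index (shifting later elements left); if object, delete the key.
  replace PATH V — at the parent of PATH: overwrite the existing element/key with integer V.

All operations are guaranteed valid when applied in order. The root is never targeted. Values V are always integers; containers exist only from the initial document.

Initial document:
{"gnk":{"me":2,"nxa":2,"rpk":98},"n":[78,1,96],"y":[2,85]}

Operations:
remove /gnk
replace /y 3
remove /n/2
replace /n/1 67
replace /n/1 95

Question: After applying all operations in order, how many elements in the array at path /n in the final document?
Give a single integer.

Answer: 2

Derivation:
After op 1 (remove /gnk): {"n":[78,1,96],"y":[2,85]}
After op 2 (replace /y 3): {"n":[78,1,96],"y":3}
After op 3 (remove /n/2): {"n":[78,1],"y":3}
After op 4 (replace /n/1 67): {"n":[78,67],"y":3}
After op 5 (replace /n/1 95): {"n":[78,95],"y":3}
Size at path /n: 2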